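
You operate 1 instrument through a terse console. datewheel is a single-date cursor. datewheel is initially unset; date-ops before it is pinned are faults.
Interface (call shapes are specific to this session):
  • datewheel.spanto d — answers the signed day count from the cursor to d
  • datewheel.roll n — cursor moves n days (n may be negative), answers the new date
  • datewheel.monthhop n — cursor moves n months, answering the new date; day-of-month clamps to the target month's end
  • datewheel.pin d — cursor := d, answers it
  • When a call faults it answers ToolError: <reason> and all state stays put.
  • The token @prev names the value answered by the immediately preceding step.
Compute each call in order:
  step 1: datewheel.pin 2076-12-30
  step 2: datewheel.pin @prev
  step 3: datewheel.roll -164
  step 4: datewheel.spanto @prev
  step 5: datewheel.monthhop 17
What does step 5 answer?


Answer: 2077-12-19

Derivation:
Then datewheel.pin using d='2076-12-30', — result: 2076-12-30.
I call datewheel.pin using d='@prev': 2076-12-30.
I use datewheel.roll using n='-164', and get 2076-07-19.
I try datewheel.spanto using d='@prev', giving 0.
Invoking datewheel.monthhop using n='17', and get 2077-12-19.


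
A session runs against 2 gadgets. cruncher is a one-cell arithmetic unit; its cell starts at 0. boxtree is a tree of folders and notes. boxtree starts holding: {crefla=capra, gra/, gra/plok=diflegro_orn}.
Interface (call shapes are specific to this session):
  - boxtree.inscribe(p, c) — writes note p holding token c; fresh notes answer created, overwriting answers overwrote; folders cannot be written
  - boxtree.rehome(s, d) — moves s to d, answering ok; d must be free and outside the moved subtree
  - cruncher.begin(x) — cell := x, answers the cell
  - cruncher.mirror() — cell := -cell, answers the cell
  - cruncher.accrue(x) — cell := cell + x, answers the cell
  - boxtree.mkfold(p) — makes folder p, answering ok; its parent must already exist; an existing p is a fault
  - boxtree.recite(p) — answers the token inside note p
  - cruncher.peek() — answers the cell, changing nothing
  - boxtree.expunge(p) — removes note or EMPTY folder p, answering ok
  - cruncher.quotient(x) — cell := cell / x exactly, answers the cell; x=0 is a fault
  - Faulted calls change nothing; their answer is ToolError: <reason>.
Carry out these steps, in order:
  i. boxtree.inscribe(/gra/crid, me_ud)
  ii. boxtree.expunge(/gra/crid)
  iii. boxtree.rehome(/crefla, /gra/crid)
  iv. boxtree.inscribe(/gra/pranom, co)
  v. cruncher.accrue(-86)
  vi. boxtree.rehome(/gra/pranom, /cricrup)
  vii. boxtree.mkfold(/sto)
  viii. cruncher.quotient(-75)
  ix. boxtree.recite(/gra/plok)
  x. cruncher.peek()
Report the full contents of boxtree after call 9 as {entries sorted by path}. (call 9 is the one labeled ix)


Answer: {cricrup=co, gra/, gra/crid=capra, gra/plok=diflegro_orn, sto/}

Derivation:
Act: boxtree.inscribe[p=/gra/crid; c=me_ud]
Obs: created
Act: boxtree.expunge[p=/gra/crid]
Obs: ok
Act: boxtree.rehome[s=/crefla; d=/gra/crid]
Obs: ok
Act: boxtree.inscribe[p=/gra/pranom; c=co]
Obs: created
Act: cruncher.accrue[x=-86]
Obs: -86
Act: boxtree.rehome[s=/gra/pranom; d=/cricrup]
Obs: ok
Act: boxtree.mkfold[p=/sto]
Obs: ok
Act: cruncher.quotient[x=-75]
Obs: 86/75
Act: boxtree.recite[p=/gra/plok]
Obs: diflegro_orn
Act: cruncher.peek[]
Obs: 86/75


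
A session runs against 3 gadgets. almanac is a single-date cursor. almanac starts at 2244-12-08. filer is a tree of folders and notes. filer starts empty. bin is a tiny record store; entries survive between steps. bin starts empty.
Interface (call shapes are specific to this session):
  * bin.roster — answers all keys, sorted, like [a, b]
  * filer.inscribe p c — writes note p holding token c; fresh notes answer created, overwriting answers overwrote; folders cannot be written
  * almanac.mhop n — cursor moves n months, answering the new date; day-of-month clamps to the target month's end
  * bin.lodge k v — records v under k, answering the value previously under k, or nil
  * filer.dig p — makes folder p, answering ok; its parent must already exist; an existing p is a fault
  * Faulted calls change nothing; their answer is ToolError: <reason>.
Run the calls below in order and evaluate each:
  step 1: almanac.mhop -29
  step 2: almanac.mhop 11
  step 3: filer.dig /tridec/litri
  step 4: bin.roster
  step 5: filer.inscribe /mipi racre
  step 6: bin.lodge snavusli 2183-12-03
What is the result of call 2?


==> almanac.mhop(n='-29')
<== 2242-07-08
==> almanac.mhop(n='11')
<== 2243-06-08
==> filer.dig(p='/tridec/litri')
<== ToolError: no parent
==> bin.roster()
<== []
==> filer.inscribe(p='/mipi', c='racre')
<== created
==> bin.lodge(k='snavusli', v='2183-12-03')
<== nil

Answer: 2243-06-08


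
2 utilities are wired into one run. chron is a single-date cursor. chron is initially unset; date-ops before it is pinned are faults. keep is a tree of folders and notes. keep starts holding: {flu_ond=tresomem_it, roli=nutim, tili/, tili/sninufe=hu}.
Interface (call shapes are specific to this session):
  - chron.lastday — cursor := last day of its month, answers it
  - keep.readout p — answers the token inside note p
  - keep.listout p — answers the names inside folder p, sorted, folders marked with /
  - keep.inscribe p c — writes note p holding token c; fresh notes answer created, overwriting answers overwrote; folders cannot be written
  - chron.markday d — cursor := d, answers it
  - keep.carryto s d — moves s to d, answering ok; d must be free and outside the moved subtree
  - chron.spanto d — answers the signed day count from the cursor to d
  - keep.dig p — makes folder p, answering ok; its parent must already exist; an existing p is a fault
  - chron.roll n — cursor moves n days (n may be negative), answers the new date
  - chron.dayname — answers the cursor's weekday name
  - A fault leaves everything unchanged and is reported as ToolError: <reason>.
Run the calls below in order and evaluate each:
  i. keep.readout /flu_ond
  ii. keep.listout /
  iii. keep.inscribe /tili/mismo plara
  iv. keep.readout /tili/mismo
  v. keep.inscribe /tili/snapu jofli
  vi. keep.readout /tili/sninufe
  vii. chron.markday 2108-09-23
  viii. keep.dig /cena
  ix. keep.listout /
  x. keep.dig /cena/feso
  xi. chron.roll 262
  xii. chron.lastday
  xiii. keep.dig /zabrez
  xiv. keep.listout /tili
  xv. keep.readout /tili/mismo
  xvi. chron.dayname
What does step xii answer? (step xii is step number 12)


Answer: 2109-06-30

Derivation:
-> keep.readout(p='/flu_ond')
<- tresomem_it
-> keep.listout(p='/')
<- [flu_ond, roli, tili/]
-> keep.inscribe(p='/tili/mismo', c='plara')
<- created
-> keep.readout(p='/tili/mismo')
<- plara
-> keep.inscribe(p='/tili/snapu', c='jofli')
<- created
-> keep.readout(p='/tili/sninufe')
<- hu
-> chron.markday(d='2108-09-23')
<- 2108-09-23
-> keep.dig(p='/cena')
<- ok
-> keep.listout(p='/')
<- [cena/, flu_ond, roli, tili/]
-> keep.dig(p='/cena/feso')
<- ok
-> chron.roll(n='262')
<- 2109-06-12
-> chron.lastday()
<- 2109-06-30
-> keep.dig(p='/zabrez')
<- ok
-> keep.listout(p='/tili')
<- [mismo, snapu, sninufe]
-> keep.readout(p='/tili/mismo')
<- plara
-> chron.dayname()
<- Sunday


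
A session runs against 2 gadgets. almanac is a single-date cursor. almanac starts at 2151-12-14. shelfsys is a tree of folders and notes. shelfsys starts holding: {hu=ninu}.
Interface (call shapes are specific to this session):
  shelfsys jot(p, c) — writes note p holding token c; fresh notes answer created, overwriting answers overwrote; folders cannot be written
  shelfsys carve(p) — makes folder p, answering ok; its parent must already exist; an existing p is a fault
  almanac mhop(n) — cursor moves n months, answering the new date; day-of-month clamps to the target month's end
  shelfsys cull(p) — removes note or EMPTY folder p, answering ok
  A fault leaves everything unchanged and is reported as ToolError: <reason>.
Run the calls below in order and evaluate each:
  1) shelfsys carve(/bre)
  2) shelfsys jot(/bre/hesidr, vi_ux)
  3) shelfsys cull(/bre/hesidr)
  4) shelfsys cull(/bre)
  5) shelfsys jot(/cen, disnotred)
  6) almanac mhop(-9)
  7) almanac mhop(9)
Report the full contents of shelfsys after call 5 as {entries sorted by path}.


Answer: {cen=disnotred, hu=ninu}

Derivation:
[in] shelfsys carve /bre
= ok
[in] shelfsys jot /bre/hesidr vi_ux
= created
[in] shelfsys cull /bre/hesidr
= ok
[in] shelfsys cull /bre
= ok
[in] shelfsys jot /cen disnotred
= created
[in] almanac mhop -9
= 2151-03-14
[in] almanac mhop 9
= 2151-12-14


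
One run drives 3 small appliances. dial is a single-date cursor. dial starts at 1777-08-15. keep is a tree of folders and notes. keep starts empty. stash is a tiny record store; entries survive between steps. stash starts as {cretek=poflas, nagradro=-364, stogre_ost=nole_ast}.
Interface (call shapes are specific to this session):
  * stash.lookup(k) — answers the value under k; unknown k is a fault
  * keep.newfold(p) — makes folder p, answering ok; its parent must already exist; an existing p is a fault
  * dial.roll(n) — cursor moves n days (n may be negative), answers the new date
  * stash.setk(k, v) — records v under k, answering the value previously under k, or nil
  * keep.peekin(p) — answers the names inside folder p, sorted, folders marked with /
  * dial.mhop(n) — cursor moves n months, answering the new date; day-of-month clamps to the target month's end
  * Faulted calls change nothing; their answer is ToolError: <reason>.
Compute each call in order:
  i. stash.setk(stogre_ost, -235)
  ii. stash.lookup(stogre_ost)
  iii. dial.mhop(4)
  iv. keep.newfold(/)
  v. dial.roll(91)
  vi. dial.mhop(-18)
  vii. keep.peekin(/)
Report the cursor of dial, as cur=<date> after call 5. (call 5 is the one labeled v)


Act: stash.setk[k: stogre_ost; v: -235]
Obs: nole_ast
Act: stash.lookup[k: stogre_ost]
Obs: -235
Act: dial.mhop[n: 4]
Obs: 1777-12-15
Act: keep.newfold[p: /]
Obs: ToolError: exists
Act: dial.roll[n: 91]
Obs: 1778-03-16
Act: dial.mhop[n: -18]
Obs: 1776-09-16
Act: keep.peekin[p: /]
Obs: []

Answer: cur=1778-03-16


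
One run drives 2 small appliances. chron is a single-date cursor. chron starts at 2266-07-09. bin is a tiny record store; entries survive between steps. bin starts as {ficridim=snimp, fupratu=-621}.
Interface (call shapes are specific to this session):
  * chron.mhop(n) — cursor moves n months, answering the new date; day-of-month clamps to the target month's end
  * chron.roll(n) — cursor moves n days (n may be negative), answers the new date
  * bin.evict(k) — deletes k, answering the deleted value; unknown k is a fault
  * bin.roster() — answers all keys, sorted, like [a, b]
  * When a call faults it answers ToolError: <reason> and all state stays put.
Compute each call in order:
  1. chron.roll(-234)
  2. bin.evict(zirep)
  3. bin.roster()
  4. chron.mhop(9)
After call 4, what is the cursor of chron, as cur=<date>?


Do: roll[n: -234]
See: 2265-11-17
Do: evict[k: zirep]
See: ToolError: no such key zirep
Do: roster[]
See: [ficridim, fupratu]
Do: mhop[n: 9]
See: 2266-08-17

Answer: cur=2266-08-17


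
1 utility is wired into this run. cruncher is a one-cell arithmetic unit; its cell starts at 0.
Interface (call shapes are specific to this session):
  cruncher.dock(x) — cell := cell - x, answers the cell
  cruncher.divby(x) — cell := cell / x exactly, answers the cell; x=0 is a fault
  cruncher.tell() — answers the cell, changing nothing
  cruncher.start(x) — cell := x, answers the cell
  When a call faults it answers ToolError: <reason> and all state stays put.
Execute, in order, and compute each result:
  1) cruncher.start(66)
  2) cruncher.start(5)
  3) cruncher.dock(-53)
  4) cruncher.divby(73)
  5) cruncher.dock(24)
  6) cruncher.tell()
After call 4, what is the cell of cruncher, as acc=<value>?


! cruncher.start(66) ~> 66
! cruncher.start(5) ~> 5
! cruncher.dock(-53) ~> 58
! cruncher.divby(73) ~> 58/73
! cruncher.dock(24) ~> -1694/73
! cruncher.tell() ~> -1694/73

Answer: acc=58/73


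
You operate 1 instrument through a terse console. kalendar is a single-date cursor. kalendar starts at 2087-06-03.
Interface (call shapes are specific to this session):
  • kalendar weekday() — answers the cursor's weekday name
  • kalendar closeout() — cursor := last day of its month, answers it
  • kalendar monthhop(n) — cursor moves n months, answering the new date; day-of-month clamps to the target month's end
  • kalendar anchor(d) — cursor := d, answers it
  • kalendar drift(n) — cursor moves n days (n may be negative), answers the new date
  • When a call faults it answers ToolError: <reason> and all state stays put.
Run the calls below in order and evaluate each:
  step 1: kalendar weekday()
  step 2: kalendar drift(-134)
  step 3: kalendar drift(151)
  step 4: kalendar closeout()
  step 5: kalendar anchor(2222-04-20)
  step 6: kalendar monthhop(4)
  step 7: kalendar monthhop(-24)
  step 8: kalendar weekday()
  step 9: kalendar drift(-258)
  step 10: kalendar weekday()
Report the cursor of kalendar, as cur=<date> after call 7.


Answer: cur=2220-08-20

Derivation:
> kalendar weekday
:: Tuesday
> kalendar drift n: -134
:: 2087-01-20
> kalendar drift n: 151
:: 2087-06-20
> kalendar closeout
:: 2087-06-30
> kalendar anchor d: 2222-04-20
:: 2222-04-20
> kalendar monthhop n: 4
:: 2222-08-20
> kalendar monthhop n: -24
:: 2220-08-20
> kalendar weekday
:: Sunday
> kalendar drift n: -258
:: 2219-12-06
> kalendar weekday
:: Monday


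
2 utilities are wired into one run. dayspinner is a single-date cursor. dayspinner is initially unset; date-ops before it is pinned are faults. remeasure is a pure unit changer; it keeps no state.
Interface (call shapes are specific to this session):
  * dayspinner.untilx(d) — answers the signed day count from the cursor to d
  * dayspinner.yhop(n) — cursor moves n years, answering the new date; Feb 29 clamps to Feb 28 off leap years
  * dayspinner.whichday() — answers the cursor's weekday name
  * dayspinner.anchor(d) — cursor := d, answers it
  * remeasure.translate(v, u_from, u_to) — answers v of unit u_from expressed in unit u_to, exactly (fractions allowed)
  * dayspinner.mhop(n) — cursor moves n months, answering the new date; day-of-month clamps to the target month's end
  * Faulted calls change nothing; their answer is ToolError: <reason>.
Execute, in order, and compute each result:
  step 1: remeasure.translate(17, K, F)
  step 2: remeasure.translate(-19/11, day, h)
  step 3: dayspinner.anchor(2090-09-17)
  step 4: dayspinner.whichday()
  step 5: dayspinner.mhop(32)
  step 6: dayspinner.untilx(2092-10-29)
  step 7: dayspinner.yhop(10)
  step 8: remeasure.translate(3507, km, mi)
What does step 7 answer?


Next I call remeasure.translate with 17, K, F, — result: -42907/100.
I try remeasure.translate with -19/11, day, h, → -456/11.
Then dayspinner.anchor with 2090-09-17, and see 2090-09-17.
I try dayspinner.whichday, which returns Sunday.
Calling dayspinner.mhop with 32, — result: 2093-05-17.
I call dayspinner.untilx with 2092-10-29, giving -200.
Invoking dayspinner.yhop with 10, giving 2103-05-17.
Using remeasure.translate with 3507, km, mi, — result: 18265625/8382.

Answer: 2103-05-17


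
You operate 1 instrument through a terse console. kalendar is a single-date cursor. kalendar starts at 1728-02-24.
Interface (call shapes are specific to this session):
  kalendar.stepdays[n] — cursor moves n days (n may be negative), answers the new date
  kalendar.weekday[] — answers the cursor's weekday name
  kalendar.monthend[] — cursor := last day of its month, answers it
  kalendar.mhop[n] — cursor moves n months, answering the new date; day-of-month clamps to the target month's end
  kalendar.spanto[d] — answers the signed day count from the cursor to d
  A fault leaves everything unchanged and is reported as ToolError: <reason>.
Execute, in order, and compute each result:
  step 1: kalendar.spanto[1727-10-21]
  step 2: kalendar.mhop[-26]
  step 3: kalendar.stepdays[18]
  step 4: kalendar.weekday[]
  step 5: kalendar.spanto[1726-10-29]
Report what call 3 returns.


I run spanto with d=1727-10-21, yielding -126.
I run mhop with n=-26: 1725-12-24.
Calling stepdays with n=18, and see 1726-01-11.
I run weekday, — result: Friday.
Invoking spanto with d=1726-10-29, giving 291.

Answer: 1726-01-11


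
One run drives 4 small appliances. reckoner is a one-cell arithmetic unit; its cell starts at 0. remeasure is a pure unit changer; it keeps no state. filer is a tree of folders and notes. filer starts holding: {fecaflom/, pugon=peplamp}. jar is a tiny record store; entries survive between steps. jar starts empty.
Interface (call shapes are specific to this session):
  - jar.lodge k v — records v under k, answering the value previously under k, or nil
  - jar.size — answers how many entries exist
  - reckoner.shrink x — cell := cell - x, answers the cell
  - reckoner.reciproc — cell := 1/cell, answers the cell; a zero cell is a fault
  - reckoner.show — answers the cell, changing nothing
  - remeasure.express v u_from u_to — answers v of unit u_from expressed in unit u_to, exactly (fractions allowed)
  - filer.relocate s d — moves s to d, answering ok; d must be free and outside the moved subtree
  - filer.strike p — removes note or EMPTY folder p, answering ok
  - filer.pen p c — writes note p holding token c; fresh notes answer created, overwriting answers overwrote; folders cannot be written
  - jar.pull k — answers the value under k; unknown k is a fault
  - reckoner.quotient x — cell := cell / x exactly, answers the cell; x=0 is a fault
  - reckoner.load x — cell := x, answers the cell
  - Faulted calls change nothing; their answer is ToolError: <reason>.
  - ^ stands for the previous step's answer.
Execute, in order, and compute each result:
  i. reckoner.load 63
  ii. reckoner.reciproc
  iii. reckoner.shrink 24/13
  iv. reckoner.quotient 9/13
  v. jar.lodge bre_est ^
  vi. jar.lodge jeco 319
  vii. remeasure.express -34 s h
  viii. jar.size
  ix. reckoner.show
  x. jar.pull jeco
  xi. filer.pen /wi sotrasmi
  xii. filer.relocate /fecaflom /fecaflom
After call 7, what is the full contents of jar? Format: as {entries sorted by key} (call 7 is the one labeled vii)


! reckoner.load(x='63') : 63
! reckoner.reciproc() : 1/63
! reckoner.shrink(x='24/13') : -1499/819
! reckoner.quotient(x='9/13') : -1499/567
! jar.lodge(k='bre_est', v='^') : nil
! jar.lodge(k='jeco', v='319') : nil
! remeasure.express(v='-34', u_from='s', u_to='h') : -17/1800
! jar.size() : 2
! reckoner.show() : -1499/567
! jar.pull(k='jeco') : 319
! filer.pen(p='/wi', c='sotrasmi') : created
! filer.relocate(s='/fecaflom', d='/fecaflom') : ToolError: exists

Answer: {bre_est=-1499/567, jeco=319}


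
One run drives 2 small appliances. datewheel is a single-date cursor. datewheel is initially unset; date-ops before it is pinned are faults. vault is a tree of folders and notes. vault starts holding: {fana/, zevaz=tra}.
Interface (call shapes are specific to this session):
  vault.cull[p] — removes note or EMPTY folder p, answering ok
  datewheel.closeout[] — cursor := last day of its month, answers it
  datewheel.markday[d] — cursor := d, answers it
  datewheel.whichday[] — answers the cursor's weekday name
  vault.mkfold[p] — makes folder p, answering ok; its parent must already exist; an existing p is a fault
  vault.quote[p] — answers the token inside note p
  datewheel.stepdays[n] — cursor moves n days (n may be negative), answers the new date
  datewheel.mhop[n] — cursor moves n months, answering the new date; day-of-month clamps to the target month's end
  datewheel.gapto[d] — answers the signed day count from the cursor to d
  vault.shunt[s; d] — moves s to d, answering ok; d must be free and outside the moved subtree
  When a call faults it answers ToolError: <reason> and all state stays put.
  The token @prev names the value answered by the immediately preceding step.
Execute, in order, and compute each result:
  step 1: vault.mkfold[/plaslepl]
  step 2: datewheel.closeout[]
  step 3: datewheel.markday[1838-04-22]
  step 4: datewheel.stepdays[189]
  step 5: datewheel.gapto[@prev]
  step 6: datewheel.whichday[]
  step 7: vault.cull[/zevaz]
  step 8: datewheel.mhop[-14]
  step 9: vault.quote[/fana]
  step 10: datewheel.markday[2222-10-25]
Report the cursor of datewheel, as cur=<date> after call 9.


==> vault.mkfold(p→/plaslepl)
<== ok
==> datewheel.closeout()
<== ToolError: no date set
==> datewheel.markday(d→1838-04-22)
<== 1838-04-22
==> datewheel.stepdays(n→189)
<== 1838-10-28
==> datewheel.gapto(d→@prev)
<== 0
==> datewheel.whichday()
<== Sunday
==> vault.cull(p→/zevaz)
<== ok
==> datewheel.mhop(n→-14)
<== 1837-08-28
==> vault.quote(p→/fana)
<== ToolError: is a directory
==> datewheel.markday(d→2222-10-25)
<== 2222-10-25

Answer: cur=1837-08-28


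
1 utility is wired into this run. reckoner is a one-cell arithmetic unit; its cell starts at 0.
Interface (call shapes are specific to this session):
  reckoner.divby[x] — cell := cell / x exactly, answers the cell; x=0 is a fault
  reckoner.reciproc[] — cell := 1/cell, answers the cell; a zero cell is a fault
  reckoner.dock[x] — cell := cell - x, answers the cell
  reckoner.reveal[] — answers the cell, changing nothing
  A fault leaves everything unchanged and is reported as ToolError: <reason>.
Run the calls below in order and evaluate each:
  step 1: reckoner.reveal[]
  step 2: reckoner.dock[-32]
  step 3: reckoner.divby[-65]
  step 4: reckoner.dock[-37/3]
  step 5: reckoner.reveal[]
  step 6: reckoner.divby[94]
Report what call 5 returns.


I use reckoner.reveal(), giving 0.
I invoke reckoner.dock(x→-32), and get 32.
Then reckoner.divby(x→-65), — result: -32/65.
I run reckoner.dock(x→-37/3), which returns 2309/195.
Using reckoner.reveal(), → 2309/195.
Now I run reckoner.divby(x→94), — result: 2309/18330.

Answer: 2309/195


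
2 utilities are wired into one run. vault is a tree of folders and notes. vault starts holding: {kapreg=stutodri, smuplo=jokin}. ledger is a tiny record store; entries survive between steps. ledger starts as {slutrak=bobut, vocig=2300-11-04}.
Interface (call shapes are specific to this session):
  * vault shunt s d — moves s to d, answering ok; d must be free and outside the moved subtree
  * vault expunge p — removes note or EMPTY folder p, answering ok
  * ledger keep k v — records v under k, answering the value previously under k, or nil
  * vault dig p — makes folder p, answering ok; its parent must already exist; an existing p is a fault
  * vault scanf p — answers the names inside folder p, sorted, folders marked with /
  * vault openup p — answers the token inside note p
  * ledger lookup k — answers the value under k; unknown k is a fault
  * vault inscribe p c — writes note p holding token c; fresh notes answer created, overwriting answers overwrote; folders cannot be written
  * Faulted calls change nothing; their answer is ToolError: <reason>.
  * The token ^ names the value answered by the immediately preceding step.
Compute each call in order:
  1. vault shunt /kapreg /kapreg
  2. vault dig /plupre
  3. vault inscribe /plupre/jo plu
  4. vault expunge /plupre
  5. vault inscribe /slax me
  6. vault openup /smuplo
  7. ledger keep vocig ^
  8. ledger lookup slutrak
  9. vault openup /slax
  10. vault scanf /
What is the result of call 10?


Answer: [kapreg, plupre/, slax, smuplo]

Derivation:
% vault shunt /kapreg /kapreg
[out] ToolError: exists
% vault dig /plupre
[out] ok
% vault inscribe /plupre/jo plu
[out] created
% vault expunge /plupre
[out] ToolError: not empty
% vault inscribe /slax me
[out] created
% vault openup /smuplo
[out] jokin
% ledger keep vocig ^
[out] 2300-11-04
% ledger lookup slutrak
[out] bobut
% vault openup /slax
[out] me
% vault scanf /
[out] [kapreg, plupre/, slax, smuplo]


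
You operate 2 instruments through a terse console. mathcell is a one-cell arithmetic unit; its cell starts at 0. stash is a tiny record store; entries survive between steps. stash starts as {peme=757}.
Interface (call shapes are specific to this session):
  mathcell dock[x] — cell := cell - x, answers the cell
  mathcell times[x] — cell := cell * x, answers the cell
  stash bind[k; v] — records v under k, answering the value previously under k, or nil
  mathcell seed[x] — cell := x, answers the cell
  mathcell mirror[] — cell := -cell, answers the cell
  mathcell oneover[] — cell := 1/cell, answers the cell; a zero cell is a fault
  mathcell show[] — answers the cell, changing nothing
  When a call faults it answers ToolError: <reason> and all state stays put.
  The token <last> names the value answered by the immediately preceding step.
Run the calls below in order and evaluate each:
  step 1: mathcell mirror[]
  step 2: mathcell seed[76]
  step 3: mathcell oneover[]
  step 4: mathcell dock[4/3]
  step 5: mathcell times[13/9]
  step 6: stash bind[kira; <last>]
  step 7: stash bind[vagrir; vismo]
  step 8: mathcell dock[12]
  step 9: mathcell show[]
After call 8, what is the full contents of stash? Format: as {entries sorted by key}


Answer: {kira=-3913/2052, peme=757, vagrir=vismo}

Derivation:
Then mathcell mirror(): 0.
I run mathcell seed(x=76), — result: 76.
I invoke mathcell oneover(), and see 1/76.
I run mathcell dock(x=4/3): -301/228.
Using mathcell times(x=13/9), — result: -3913/2052.
Now I run stash bind(k=kira, v=<last>): nil.
I try stash bind(k=vagrir, v=vismo), → nil.
I call mathcell dock(x=12): -28537/2052.
Calling mathcell show, and get -28537/2052.


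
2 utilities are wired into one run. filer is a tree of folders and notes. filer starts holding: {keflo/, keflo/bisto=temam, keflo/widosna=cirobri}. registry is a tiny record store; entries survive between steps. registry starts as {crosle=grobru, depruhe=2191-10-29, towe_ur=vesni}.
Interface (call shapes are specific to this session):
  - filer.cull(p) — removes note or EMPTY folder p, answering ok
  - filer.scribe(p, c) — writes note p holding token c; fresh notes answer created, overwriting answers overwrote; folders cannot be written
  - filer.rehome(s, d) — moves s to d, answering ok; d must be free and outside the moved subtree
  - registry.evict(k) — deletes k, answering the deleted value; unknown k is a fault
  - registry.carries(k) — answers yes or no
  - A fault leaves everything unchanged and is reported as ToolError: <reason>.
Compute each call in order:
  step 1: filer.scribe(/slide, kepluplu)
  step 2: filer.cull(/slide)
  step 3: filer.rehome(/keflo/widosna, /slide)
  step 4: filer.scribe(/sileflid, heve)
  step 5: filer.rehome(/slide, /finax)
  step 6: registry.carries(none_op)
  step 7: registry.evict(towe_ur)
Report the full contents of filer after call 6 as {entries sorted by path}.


Using scribe on p=/slide, c=kepluplu, and observe created.
Next I call cull on p=/slide, yielding ok.
Now I run rehome on s=/keflo/widosna, d=/slide, and see ok.
I invoke scribe on p=/sileflid, c=heve: created.
Calling rehome on s=/slide, d=/finax, and observe ok.
Calling carries on k=none_op, and observe no.
I use evict on k=towe_ur, — result: vesni.

Answer: {finax=cirobri, keflo/, keflo/bisto=temam, sileflid=heve}


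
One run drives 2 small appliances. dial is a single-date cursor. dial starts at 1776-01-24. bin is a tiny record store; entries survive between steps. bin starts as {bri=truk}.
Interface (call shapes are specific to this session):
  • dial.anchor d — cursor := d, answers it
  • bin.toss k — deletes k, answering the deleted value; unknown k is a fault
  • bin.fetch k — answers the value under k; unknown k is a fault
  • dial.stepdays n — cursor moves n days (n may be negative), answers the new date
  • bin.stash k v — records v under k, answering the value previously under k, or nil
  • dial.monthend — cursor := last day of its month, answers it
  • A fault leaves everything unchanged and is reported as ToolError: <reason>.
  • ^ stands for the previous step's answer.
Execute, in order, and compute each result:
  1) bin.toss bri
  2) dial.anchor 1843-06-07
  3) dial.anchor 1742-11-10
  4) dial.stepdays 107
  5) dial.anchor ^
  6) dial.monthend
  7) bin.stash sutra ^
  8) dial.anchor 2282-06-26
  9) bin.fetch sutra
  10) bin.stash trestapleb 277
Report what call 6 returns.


·→ bin.toss(k→bri)
·← truk
·→ dial.anchor(d→1843-06-07)
·← 1843-06-07
·→ dial.anchor(d→1742-11-10)
·← 1742-11-10
·→ dial.stepdays(n→107)
·← 1743-02-25
·→ dial.anchor(d→^)
·← 1743-02-25
·→ dial.monthend()
·← 1743-02-28
·→ bin.stash(k→sutra, v→^)
·← nil
·→ dial.anchor(d→2282-06-26)
·← 2282-06-26
·→ bin.fetch(k→sutra)
·← 1743-02-28
·→ bin.stash(k→trestapleb, v→277)
·← nil

Answer: 1743-02-28


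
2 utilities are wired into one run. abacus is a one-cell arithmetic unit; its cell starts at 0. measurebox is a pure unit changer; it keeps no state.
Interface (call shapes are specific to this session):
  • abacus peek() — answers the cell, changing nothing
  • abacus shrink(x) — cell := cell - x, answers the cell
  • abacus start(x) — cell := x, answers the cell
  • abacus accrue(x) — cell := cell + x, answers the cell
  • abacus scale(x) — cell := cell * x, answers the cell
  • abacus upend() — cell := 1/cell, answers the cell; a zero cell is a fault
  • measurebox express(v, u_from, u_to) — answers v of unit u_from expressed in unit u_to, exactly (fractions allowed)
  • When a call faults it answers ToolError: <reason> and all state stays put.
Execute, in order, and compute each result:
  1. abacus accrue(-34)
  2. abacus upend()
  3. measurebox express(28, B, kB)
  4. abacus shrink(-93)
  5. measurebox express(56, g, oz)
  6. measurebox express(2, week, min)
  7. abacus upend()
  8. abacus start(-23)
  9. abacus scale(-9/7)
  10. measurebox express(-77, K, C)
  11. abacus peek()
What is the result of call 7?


! 1. abacus accrue(x='-34') : -34
! 2. abacus upend() : -1/34
! 3. measurebox express(v='28', u_from='B', u_to='kB') : 7/250
! 4. abacus shrink(x='-93') : 3161/34
! 5. measurebox express(v='56', u_from='g', u_to='oz') : 12800000/6479891
! 6. measurebox express(v='2', u_from='week', u_to='min') : 20160
! 7. abacus upend() : 34/3161
! 8. abacus start(x='-23') : -23
! 9. abacus scale(x='-9/7') : 207/7
! 10. measurebox express(v='-77', u_from='K', u_to='C') : -7003/20
! 11. abacus peek() : 207/7

Answer: 34/3161


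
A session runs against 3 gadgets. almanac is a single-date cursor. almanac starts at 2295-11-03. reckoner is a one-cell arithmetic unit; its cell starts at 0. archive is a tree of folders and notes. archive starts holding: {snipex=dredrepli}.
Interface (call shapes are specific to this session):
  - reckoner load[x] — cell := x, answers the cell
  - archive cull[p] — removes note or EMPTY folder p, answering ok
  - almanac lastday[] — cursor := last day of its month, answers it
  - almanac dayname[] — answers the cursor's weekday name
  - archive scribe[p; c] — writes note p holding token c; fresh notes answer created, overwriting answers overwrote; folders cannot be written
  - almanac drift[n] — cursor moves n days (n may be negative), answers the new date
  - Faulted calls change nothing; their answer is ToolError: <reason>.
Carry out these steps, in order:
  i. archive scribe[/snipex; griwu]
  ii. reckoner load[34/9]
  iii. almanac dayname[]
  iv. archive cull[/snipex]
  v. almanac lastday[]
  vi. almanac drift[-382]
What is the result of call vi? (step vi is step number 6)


Answer: 2294-11-13

Derivation:
# 1. archive scribe(/snipex, griwu) ~> overwrote
# 2. reckoner load(34/9) ~> 34/9
# 3. almanac dayname() ~> Sunday
# 4. archive cull(/snipex) ~> ok
# 5. almanac lastday() ~> 2295-11-30
# 6. almanac drift(-382) ~> 2294-11-13


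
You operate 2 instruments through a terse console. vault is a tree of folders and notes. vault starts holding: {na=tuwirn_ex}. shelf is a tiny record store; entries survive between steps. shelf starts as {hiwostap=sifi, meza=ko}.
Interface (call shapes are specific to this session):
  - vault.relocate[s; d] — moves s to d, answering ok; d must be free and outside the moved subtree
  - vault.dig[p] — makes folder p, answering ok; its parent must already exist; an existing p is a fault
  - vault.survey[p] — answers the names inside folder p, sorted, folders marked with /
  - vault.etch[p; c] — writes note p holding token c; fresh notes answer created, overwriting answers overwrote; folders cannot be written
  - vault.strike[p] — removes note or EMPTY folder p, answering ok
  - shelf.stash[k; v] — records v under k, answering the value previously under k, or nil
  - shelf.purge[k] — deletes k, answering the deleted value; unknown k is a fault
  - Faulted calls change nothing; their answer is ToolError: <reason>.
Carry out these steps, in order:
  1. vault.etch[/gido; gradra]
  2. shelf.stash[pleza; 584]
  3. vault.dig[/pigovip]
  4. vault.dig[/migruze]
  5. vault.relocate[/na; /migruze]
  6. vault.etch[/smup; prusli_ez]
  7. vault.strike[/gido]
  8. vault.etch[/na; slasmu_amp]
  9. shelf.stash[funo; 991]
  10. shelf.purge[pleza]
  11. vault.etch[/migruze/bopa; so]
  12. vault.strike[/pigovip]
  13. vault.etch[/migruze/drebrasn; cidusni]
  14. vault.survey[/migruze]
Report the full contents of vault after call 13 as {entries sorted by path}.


Answer: {migruze/, migruze/bopa=so, migruze/drebrasn=cidusni, na=slasmu_amp, smup=prusli_ez}

Derivation:
·→ etch(p→/gido, c→gradra)
·← created
·→ stash(k→pleza, v→584)
·← nil
·→ dig(p→/pigovip)
·← ok
·→ dig(p→/migruze)
·← ok
·→ relocate(s→/na, d→/migruze)
·← ToolError: exists
·→ etch(p→/smup, c→prusli_ez)
·← created
·→ strike(p→/gido)
·← ok
·→ etch(p→/na, c→slasmu_amp)
·← overwrote
·→ stash(k→funo, v→991)
·← nil
·→ purge(k→pleza)
·← 584
·→ etch(p→/migruze/bopa, c→so)
·← created
·→ strike(p→/pigovip)
·← ok
·→ etch(p→/migruze/drebrasn, c→cidusni)
·← created
·→ survey(p→/migruze)
·← [bopa, drebrasn]


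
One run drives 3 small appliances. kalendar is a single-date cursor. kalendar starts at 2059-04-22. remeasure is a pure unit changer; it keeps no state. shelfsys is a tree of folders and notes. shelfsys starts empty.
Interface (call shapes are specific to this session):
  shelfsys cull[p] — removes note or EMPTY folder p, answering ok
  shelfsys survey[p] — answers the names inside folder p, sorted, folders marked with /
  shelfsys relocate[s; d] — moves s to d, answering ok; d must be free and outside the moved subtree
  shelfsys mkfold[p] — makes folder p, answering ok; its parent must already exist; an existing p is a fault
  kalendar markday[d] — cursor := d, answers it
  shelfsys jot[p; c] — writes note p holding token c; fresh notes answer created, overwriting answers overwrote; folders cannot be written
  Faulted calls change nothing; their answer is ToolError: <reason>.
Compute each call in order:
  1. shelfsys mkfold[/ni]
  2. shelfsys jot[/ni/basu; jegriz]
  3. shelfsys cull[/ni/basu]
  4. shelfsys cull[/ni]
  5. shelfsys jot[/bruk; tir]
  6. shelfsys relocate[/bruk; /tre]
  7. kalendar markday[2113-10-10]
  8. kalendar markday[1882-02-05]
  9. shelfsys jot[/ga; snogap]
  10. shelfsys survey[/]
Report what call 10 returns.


% shelfsys mkfold p='/ni'
[out] ok
% shelfsys jot p='/ni/basu' c='jegriz'
[out] created
% shelfsys cull p='/ni/basu'
[out] ok
% shelfsys cull p='/ni'
[out] ok
% shelfsys jot p='/bruk' c='tir'
[out] created
% shelfsys relocate s='/bruk' d='/tre'
[out] ok
% kalendar markday d='2113-10-10'
[out] 2113-10-10
% kalendar markday d='1882-02-05'
[out] 1882-02-05
% shelfsys jot p='/ga' c='snogap'
[out] created
% shelfsys survey p='/'
[out] [ga, tre]

Answer: [ga, tre]


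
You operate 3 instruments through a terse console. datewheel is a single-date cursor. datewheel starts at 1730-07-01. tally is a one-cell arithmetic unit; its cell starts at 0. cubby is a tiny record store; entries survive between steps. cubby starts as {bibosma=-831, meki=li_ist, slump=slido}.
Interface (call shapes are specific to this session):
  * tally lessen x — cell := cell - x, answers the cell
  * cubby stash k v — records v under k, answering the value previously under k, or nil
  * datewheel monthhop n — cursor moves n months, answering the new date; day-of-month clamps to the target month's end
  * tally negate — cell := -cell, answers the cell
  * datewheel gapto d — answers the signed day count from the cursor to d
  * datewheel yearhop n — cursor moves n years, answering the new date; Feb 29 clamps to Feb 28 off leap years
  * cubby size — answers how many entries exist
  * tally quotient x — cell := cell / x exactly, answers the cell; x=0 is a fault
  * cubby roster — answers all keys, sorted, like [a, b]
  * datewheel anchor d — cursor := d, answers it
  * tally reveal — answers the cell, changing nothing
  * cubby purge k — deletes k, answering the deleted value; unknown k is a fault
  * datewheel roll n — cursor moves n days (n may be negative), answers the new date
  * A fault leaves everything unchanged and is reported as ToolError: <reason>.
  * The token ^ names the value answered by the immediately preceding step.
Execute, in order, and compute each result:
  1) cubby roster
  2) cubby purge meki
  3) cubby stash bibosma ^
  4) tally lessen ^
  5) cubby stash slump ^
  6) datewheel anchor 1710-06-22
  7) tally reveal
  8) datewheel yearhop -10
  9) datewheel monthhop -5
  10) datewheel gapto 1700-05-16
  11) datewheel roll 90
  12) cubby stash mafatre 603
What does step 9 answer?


-> cubby roster()
<- [bibosma, meki, slump]
-> cubby purge(k: meki)
<- li_ist
-> cubby stash(k: bibosma, v: ^)
<- -831
-> tally lessen(x: ^)
<- 831
-> cubby stash(k: slump, v: ^)
<- slido
-> datewheel anchor(d: 1710-06-22)
<- 1710-06-22
-> tally reveal()
<- 831
-> datewheel yearhop(n: -10)
<- 1700-06-22
-> datewheel monthhop(n: -5)
<- 1700-01-22
-> datewheel gapto(d: 1700-05-16)
<- 114
-> datewheel roll(n: 90)
<- 1700-04-22
-> cubby stash(k: mafatre, v: 603)
<- nil

Answer: 1700-01-22


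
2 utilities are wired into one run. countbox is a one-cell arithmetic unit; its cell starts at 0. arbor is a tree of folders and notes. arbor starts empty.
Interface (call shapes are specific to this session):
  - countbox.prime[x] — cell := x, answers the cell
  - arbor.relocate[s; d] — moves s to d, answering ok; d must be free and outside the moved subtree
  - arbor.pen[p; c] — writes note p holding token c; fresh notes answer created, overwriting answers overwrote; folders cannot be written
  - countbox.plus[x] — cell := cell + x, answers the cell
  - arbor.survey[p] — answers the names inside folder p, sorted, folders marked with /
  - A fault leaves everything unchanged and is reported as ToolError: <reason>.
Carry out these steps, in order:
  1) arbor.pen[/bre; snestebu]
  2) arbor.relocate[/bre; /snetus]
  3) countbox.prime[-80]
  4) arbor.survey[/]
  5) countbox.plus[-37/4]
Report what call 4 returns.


Answer: [snetus]

Derivation:
I call arbor.pen using p=/bre, c=snestebu, → created.
I use arbor.relocate using s=/bre, d=/snetus, and observe ok.
Calling countbox.prime using x=-80, and observe -80.
Using arbor.survey using p=/, and observe [snetus].
Next I call countbox.plus using x=-37/4, which returns -357/4.


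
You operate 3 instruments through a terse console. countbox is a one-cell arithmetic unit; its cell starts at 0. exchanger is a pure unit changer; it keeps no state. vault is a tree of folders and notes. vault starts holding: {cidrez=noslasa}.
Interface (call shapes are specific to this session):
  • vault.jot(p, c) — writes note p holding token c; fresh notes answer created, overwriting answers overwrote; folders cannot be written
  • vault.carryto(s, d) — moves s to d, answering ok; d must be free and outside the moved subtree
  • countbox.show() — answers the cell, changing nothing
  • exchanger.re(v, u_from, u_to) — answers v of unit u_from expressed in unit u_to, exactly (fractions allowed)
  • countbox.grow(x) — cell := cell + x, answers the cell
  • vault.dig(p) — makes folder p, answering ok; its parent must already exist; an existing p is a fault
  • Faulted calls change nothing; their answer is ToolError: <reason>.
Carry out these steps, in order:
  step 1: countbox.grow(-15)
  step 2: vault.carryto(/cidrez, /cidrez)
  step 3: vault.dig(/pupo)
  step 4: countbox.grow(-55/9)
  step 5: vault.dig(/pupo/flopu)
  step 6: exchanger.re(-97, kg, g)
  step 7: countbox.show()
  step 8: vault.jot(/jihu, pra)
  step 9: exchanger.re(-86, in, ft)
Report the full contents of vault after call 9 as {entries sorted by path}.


Answer: {cidrez=noslasa, jihu=pra, pupo/, pupo/flopu/}

Derivation:
>> grow(x=-15)
<< -15
>> carryto(s=/cidrez, d=/cidrez)
<< ToolError: exists
>> dig(p=/pupo)
<< ok
>> grow(x=-55/9)
<< -190/9
>> dig(p=/pupo/flopu)
<< ok
>> re(v=-97, u_from=kg, u_to=g)
<< -97000
>> show()
<< -190/9
>> jot(p=/jihu, c=pra)
<< created
>> re(v=-86, u_from=in, u_to=ft)
<< -43/6
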